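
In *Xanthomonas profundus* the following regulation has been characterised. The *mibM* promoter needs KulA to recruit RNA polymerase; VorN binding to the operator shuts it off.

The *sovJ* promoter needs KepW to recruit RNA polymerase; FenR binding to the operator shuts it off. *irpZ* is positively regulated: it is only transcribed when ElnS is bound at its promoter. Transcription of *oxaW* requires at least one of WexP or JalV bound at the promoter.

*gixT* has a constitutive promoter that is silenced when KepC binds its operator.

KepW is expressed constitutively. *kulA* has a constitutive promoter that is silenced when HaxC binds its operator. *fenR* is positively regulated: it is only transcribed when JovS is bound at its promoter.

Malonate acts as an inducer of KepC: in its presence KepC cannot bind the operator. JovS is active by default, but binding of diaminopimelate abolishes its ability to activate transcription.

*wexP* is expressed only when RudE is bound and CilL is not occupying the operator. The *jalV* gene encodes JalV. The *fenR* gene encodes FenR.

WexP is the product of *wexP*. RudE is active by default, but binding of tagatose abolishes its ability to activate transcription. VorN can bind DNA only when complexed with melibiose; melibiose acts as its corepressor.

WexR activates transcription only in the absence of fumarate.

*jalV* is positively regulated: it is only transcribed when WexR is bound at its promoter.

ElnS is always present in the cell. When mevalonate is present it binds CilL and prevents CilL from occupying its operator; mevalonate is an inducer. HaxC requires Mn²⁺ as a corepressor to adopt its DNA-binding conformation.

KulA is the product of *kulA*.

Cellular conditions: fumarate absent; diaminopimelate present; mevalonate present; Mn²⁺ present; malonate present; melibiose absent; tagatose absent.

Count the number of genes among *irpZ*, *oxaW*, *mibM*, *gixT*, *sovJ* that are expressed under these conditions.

ElnS is produced constitutively and is active.
No repressor is bound and ElnS is active, so *irpZ* is transcribed.
→ *irpZ* is ON.
Tagatose is absent, so RudE is active.
Mevalonate is present, so CilL is inactive.
No repressor is bound and RudE is active, so *wexP* is transcribed.
So WexP is produced and active.
Fumarate is absent, so WexR is active.
No repressor is bound and WexR is active, so *jalV* is transcribed.
So JalV is produced and active.
Activator WexP is present, so *oxaW* is transcribed.
→ *oxaW* is ON.
Mn²⁺ is present, so HaxC is active.
With repressor HaxC bound, *kulA* is not transcribed.
So KulA is not produced.
Melibiose is absent, so VorN is inactive.
Required activator KulA is absent, so *mibM* is not transcribed.
→ *mibM* is OFF.
Malonate is present, so KepC is inactive.
With no repressor bound, *gixT* is transcribed.
→ *gixT* is ON.
KepW is produced constitutively and is active.
Diaminopimelate is present, so JovS is inactive.
Required activator JovS is absent, so *fenR* is not transcribed.
So FenR is not produced.
No repressor is bound and KepW is active, so *sovJ* is transcribed.
→ *sovJ* is ON.
4 of the 5 genes are transcribed.

4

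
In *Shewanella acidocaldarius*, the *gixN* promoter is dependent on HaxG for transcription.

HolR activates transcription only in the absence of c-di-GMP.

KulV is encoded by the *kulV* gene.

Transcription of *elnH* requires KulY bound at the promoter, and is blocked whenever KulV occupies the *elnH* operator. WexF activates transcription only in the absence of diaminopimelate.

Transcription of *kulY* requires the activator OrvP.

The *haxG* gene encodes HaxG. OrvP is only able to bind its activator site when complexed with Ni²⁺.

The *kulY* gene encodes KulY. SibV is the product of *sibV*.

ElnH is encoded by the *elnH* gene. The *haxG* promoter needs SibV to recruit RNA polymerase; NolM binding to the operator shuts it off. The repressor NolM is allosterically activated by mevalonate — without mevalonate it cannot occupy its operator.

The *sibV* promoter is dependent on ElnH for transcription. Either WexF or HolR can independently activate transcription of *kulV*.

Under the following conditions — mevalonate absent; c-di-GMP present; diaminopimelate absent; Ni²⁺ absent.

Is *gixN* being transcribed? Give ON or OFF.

OFF

Ni²⁺ is absent, so OrvP is inactive.
Required activator OrvP is absent, so *kulY* is not transcribed.
So KulY is not produced.
Diaminopimelate is absent, so WexF is active.
c-di-GMP is present, so HolR is inactive.
Activator WexF is present, so *kulV* is transcribed.
So KulV is produced and active.
With repressor KulV bound, *elnH* is not transcribed.
So ElnH is not produced.
Required activator ElnH is absent, so *sibV* is not transcribed.
So SibV is not produced.
Mevalonate is absent, so NolM is inactive.
Required activator SibV is absent, so *haxG* is not transcribed.
So HaxG is not produced.
Required activator HaxG is absent, so *gixN* is not transcribed.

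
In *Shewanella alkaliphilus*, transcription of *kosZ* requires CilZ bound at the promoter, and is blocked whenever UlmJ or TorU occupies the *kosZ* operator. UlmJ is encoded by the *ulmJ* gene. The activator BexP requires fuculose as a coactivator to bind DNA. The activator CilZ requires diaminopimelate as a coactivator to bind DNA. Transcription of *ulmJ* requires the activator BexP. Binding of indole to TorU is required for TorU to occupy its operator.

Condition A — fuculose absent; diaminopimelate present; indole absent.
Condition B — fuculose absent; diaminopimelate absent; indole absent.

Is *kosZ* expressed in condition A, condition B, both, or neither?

A only

Condition A:
Fuculose is absent, so BexP is inactive.
Required activator BexP is absent, so *ulmJ* is not transcribed.
So UlmJ is not produced.
Diaminopimelate is present, so CilZ is active.
Indole is absent, so TorU is inactive.
No repressor is bound and CilZ is active, so *kosZ* is transcribed.
→ *kosZ* is ON in A.
Condition B:
Fuculose is absent, so BexP is inactive.
Required activator BexP is absent, so *ulmJ* is not transcribed.
So UlmJ is not produced.
Diaminopimelate is absent, so CilZ is inactive.
Indole is absent, so TorU is inactive.
Required activator CilZ is absent, so *kosZ* is not transcribed.
→ *kosZ* is OFF in B.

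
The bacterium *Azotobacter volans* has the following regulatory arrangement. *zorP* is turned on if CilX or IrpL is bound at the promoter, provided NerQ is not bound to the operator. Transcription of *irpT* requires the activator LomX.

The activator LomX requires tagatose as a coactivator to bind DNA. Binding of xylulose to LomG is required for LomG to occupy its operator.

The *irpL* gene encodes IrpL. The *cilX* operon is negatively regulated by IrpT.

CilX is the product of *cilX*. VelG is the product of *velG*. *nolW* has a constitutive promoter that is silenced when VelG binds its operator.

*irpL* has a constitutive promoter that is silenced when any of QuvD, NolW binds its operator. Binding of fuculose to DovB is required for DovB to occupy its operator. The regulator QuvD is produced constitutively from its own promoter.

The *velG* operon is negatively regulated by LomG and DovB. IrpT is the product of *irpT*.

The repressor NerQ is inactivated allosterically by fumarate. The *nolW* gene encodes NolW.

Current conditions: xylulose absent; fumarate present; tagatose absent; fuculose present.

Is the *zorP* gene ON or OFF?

Tagatose is absent, so LomX is inactive.
Required activator LomX is absent, so *irpT* is not transcribed.
So IrpT is not produced.
With no repressor bound, *cilX* is transcribed.
So CilX is produced and active.
Fumarate is present, so NerQ is inactive.
QuvD is produced constitutively and is active.
Xylulose is absent, so LomG is inactive.
Fuculose is present, so DovB is active.
With repressor DovB bound, *velG* is not transcribed.
So VelG is not produced.
With no repressor bound, *nolW* is transcribed.
So NolW is produced and active.
With repressor QuvD bound, *irpL* is not transcribed.
So IrpL is not produced.
Activator CilX is present, so *zorP* is transcribed.

ON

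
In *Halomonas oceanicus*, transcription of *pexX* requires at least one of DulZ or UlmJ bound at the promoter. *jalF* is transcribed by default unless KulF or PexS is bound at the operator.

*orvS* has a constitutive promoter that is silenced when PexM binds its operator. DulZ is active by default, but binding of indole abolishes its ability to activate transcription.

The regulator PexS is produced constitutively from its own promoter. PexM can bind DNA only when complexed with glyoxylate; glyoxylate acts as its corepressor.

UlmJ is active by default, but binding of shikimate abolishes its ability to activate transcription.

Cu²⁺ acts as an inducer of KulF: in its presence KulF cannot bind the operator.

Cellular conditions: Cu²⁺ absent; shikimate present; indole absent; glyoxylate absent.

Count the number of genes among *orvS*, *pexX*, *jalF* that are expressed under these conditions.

Glyoxylate is absent, so PexM is inactive.
With no repressor bound, *orvS* is transcribed.
→ *orvS* is ON.
Indole is absent, so DulZ is active.
Shikimate is present, so UlmJ is inactive.
Activator DulZ is present, so *pexX* is transcribed.
→ *pexX* is ON.
Cu²⁺ is absent, so KulF is active.
PexS is produced constitutively and is active.
With repressor KulF bound, *jalF* is not transcribed.
→ *jalF* is OFF.
2 of the 3 genes are transcribed.

2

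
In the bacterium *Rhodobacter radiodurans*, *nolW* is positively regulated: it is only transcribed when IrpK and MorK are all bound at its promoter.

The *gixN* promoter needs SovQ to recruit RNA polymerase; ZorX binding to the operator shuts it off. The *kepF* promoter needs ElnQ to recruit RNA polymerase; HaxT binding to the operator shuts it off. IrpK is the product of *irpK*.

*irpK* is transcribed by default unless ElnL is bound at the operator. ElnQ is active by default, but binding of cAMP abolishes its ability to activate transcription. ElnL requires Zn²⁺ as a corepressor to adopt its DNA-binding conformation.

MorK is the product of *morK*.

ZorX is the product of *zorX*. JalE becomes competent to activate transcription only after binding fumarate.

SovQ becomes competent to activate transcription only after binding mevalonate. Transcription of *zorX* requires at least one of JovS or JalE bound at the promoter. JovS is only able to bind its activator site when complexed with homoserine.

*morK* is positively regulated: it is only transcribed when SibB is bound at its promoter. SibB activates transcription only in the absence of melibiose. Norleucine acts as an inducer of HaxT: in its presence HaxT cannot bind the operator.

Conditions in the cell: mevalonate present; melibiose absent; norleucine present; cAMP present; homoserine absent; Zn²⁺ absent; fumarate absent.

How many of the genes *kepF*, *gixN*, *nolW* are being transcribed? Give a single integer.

Norleucine is present, so HaxT is inactive.
cAMP is present, so ElnQ is inactive.
Required activator ElnQ is absent, so *kepF* is not transcribed.
→ *kepF* is OFF.
Homoserine is absent, so JovS is inactive.
Fumarate is absent, so JalE is inactive.
No activator is available at the *zorX* promoter, so *zorX* is not transcribed.
So ZorX is not produced.
Mevalonate is present, so SovQ is active.
No repressor is bound and SovQ is active, so *gixN* is transcribed.
→ *gixN* is ON.
Zn²⁺ is absent, so ElnL is inactive.
With no repressor bound, *irpK* is transcribed.
So IrpK is produced and active.
Melibiose is absent, so SibB is active.
No repressor is bound and SibB is active, so *morK* is transcribed.
So MorK is produced and active.
No repressor is bound and IrpK and MorK are active, so *nolW* is transcribed.
→ *nolW* is ON.
2 of the 3 genes are transcribed.

2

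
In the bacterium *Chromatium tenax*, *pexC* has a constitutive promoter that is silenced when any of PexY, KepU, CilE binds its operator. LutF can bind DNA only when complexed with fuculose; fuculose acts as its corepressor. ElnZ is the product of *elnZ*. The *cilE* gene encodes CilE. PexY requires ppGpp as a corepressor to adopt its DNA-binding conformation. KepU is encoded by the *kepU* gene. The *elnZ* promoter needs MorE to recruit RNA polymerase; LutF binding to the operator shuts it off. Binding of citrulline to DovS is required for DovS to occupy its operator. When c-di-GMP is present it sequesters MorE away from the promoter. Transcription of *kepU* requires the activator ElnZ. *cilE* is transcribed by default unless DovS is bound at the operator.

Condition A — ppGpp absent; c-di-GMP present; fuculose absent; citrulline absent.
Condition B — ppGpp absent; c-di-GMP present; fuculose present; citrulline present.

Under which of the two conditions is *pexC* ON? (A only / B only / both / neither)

Condition A:
ppGpp is absent, so PexY is inactive.
c-di-GMP is present, so MorE is inactive.
Fuculose is absent, so LutF is inactive.
Required activator MorE is absent, so *elnZ* is not transcribed.
So ElnZ is not produced.
Required activator ElnZ is absent, so *kepU* is not transcribed.
So KepU is not produced.
Citrulline is absent, so DovS is inactive.
With no repressor bound, *cilE* is transcribed.
So CilE is produced and active.
With repressor CilE bound, *pexC* is not transcribed.
→ *pexC* is OFF in A.
Condition B:
ppGpp is absent, so PexY is inactive.
c-di-GMP is present, so MorE is inactive.
Fuculose is present, so LutF is active.
With repressor LutF bound, *elnZ* is not transcribed.
So ElnZ is not produced.
Required activator ElnZ is absent, so *kepU* is not transcribed.
So KepU is not produced.
Citrulline is present, so DovS is active.
With repressor DovS bound, *cilE* is not transcribed.
So CilE is not produced.
With no repressor bound, *pexC* is transcribed.
→ *pexC* is ON in B.

B only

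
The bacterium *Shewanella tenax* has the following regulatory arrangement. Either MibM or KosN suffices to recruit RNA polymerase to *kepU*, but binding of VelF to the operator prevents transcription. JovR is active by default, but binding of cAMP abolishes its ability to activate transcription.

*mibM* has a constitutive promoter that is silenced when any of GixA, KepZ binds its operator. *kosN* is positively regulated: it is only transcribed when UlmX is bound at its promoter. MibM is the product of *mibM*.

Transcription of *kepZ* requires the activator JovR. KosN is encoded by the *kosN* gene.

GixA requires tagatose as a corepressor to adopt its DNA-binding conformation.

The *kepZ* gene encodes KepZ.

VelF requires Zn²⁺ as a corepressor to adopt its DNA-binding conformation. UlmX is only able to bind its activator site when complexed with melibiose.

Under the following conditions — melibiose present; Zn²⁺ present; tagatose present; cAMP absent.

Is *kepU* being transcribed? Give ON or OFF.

OFF

Tagatose is present, so GixA is active.
cAMP is absent, so JovR is active.
No repressor is bound and JovR is active, so *kepZ* is transcribed.
So KepZ is produced and active.
With repressor GixA bound, *mibM* is not transcribed.
So MibM is not produced.
Zn²⁺ is present, so VelF is active.
Melibiose is present, so UlmX is active.
No repressor is bound and UlmX is active, so *kosN* is transcribed.
So KosN is produced and active.
With repressor VelF bound, *kepU* is not transcribed.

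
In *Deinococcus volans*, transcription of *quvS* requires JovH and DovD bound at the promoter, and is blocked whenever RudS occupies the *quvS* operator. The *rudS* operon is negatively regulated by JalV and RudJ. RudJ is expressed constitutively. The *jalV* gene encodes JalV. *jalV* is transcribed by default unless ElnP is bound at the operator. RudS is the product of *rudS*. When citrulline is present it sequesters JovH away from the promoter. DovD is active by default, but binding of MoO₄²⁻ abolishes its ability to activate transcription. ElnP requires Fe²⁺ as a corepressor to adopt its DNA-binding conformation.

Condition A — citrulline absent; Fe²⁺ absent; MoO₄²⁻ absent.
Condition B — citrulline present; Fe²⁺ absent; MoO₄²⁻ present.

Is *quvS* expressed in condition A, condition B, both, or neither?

Condition A:
Citrulline is absent, so JovH is active.
Fe²⁺ is absent, so ElnP is inactive.
With no repressor bound, *jalV* is transcribed.
So JalV is produced and active.
RudJ is produced constitutively and is active.
With repressor JalV bound, *rudS* is not transcribed.
So RudS is not produced.
MoO₄²⁻ is absent, so DovD is active.
No repressor is bound and JovH and DovD are active, so *quvS* is transcribed.
→ *quvS* is ON in A.
Condition B:
Citrulline is present, so JovH is inactive.
Fe²⁺ is absent, so ElnP is inactive.
With no repressor bound, *jalV* is transcribed.
So JalV is produced and active.
RudJ is produced constitutively and is active.
With repressor JalV bound, *rudS* is not transcribed.
So RudS is not produced.
MoO₄²⁻ is present, so DovD is inactive.
Required activator JovH is absent, so *quvS* is not transcribed.
→ *quvS* is OFF in B.

A only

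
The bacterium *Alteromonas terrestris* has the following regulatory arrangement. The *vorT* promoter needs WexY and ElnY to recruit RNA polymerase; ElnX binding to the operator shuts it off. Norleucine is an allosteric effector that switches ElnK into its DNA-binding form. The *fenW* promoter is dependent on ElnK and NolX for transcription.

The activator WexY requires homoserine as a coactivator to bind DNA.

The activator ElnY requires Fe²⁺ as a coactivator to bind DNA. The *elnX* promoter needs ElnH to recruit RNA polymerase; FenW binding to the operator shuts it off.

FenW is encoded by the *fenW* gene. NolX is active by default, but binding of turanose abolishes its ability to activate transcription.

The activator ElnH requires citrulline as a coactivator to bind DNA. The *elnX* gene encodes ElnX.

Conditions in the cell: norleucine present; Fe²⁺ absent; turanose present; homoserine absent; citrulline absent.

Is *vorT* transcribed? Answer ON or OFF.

Homoserine is absent, so WexY is inactive.
Norleucine is present, so ElnK is active.
Turanose is present, so NolX is inactive.
Required activator NolX is absent, so *fenW* is not transcribed.
So FenW is not produced.
Citrulline is absent, so ElnH is inactive.
Required activator ElnH is absent, so *elnX* is not transcribed.
So ElnX is not produced.
Fe²⁺ is absent, so ElnY is inactive.
Required activator WexY is absent, so *vorT* is not transcribed.

OFF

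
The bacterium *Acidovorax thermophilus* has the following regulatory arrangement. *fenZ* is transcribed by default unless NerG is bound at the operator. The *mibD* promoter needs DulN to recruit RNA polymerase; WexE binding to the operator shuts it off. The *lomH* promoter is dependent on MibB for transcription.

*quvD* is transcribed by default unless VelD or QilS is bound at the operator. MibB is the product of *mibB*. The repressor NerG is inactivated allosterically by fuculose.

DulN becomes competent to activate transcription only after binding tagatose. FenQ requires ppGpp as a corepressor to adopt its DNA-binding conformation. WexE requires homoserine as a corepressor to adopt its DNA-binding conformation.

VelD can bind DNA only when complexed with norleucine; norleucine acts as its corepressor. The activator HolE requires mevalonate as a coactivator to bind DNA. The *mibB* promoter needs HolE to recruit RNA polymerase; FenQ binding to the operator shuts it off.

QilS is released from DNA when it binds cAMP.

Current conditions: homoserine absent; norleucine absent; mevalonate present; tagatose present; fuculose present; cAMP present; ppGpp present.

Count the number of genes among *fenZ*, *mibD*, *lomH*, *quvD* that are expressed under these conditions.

3

Fuculose is present, so NerG is inactive.
With no repressor bound, *fenZ* is transcribed.
→ *fenZ* is ON.
Homoserine is absent, so WexE is inactive.
Tagatose is present, so DulN is active.
No repressor is bound and DulN is active, so *mibD* is transcribed.
→ *mibD* is ON.
Mevalonate is present, so HolE is active.
ppGpp is present, so FenQ is active.
With repressor FenQ bound, *mibB* is not transcribed.
So MibB is not produced.
Required activator MibB is absent, so *lomH* is not transcribed.
→ *lomH* is OFF.
Norleucine is absent, so VelD is inactive.
cAMP is present, so QilS is inactive.
With no repressor bound, *quvD* is transcribed.
→ *quvD* is ON.
3 of the 4 genes are transcribed.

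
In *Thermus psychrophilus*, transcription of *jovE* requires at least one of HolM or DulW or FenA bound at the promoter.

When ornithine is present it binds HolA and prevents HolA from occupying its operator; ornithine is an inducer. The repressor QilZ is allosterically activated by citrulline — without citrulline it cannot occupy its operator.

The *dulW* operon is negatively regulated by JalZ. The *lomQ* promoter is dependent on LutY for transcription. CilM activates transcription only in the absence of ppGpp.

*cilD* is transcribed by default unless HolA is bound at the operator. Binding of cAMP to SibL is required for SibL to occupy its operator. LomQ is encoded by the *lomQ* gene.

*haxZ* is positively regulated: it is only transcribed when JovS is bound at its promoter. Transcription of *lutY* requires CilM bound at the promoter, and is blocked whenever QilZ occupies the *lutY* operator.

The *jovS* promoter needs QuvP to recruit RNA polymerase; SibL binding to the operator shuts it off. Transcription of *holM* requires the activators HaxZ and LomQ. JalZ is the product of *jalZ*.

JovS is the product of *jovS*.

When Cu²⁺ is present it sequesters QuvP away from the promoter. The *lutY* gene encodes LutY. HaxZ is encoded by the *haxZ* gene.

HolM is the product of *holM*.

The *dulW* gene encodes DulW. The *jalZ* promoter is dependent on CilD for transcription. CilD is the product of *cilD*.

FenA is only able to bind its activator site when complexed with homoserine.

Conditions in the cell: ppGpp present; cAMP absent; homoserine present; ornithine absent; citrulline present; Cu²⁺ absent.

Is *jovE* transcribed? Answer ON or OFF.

ON

cAMP is absent, so SibL is inactive.
Cu²⁺ is absent, so QuvP is active.
No repressor is bound and QuvP is active, so *jovS* is transcribed.
So JovS is produced and active.
No repressor is bound and JovS is active, so *haxZ* is transcribed.
So HaxZ is produced and active.
ppGpp is present, so CilM is inactive.
Citrulline is present, so QilZ is active.
With repressor QilZ bound, *lutY* is not transcribed.
So LutY is not produced.
Required activator LutY is absent, so *lomQ* is not transcribed.
So LomQ is not produced.
Required activator LomQ is absent, so *holM* is not transcribed.
So HolM is not produced.
Ornithine is absent, so HolA is active.
With repressor HolA bound, *cilD* is not transcribed.
So CilD is not produced.
Required activator CilD is absent, so *jalZ* is not transcribed.
So JalZ is not produced.
With no repressor bound, *dulW* is transcribed.
So DulW is produced and active.
Homoserine is present, so FenA is active.
Activator DulW is present, so *jovE* is transcribed.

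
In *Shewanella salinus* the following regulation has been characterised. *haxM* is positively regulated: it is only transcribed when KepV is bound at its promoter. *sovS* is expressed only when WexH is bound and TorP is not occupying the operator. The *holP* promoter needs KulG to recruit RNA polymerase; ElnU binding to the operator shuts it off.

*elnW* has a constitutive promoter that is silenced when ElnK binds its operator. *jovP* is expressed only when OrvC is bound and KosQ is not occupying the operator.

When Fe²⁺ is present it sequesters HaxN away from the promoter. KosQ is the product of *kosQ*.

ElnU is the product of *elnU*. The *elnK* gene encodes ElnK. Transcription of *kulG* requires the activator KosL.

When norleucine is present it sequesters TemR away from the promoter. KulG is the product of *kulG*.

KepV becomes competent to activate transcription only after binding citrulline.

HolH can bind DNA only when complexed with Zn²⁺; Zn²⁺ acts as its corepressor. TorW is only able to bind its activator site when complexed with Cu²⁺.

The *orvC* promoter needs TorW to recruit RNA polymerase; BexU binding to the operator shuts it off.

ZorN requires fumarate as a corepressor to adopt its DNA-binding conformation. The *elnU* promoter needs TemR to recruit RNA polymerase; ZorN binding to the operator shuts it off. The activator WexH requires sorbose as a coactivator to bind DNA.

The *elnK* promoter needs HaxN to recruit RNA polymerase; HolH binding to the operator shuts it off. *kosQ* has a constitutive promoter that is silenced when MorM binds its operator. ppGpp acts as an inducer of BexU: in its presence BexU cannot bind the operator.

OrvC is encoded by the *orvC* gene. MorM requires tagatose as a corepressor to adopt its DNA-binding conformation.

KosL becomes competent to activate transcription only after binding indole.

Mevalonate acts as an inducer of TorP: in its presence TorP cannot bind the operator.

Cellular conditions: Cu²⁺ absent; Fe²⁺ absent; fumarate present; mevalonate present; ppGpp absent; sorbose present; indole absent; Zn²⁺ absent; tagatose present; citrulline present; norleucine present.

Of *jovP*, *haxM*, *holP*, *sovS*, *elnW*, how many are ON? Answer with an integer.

2

Tagatose is present, so MorM is active.
With repressor MorM bound, *kosQ* is not transcribed.
So KosQ is not produced.
Cu²⁺ is absent, so TorW is inactive.
ppGpp is absent, so BexU is active.
With repressor BexU bound, *orvC* is not transcribed.
So OrvC is not produced.
Required activator OrvC is absent, so *jovP* is not transcribed.
→ *jovP* is OFF.
Citrulline is present, so KepV is active.
No repressor is bound and KepV is active, so *haxM* is transcribed.
→ *haxM* is ON.
Indole is absent, so KosL is inactive.
Required activator KosL is absent, so *kulG* is not transcribed.
So KulG is not produced.
Fumarate is present, so ZorN is active.
Norleucine is present, so TemR is inactive.
With repressor ZorN bound, *elnU* is not transcribed.
So ElnU is not produced.
Required activator KulG is absent, so *holP* is not transcribed.
→ *holP* is OFF.
Mevalonate is present, so TorP is inactive.
Sorbose is present, so WexH is active.
No repressor is bound and WexH is active, so *sovS* is transcribed.
→ *sovS* is ON.
Fe²⁺ is absent, so HaxN is active.
Zn²⁺ is absent, so HolH is inactive.
No repressor is bound and HaxN is active, so *elnK* is transcribed.
So ElnK is produced and active.
With repressor ElnK bound, *elnW* is not transcribed.
→ *elnW* is OFF.
2 of the 5 genes are transcribed.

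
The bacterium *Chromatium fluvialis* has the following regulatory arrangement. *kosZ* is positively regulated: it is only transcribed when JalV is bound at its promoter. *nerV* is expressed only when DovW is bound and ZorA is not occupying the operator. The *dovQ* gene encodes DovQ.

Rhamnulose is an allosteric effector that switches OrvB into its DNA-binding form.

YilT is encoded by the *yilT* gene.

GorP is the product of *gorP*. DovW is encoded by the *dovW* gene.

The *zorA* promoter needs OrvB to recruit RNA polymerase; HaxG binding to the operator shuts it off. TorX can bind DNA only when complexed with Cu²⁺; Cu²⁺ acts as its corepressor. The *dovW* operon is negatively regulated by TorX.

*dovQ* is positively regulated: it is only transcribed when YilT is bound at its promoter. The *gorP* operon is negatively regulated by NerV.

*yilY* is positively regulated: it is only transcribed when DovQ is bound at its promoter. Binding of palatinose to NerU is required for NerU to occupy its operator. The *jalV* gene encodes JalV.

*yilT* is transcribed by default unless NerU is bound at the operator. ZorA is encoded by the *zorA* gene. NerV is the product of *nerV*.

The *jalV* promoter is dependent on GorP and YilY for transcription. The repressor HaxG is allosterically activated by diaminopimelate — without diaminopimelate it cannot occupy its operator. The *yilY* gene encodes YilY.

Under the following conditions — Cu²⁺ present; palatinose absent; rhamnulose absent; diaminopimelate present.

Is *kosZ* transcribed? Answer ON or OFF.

Cu²⁺ is present, so TorX is active.
With repressor TorX bound, *dovW* is not transcribed.
So DovW is not produced.
Diaminopimelate is present, so HaxG is active.
Rhamnulose is absent, so OrvB is inactive.
With repressor HaxG bound, *zorA* is not transcribed.
So ZorA is not produced.
Required activator DovW is absent, so *nerV* is not transcribed.
So NerV is not produced.
With no repressor bound, *gorP* is transcribed.
So GorP is produced and active.
Palatinose is absent, so NerU is inactive.
With no repressor bound, *yilT* is transcribed.
So YilT is produced and active.
No repressor is bound and YilT is active, so *dovQ* is transcribed.
So DovQ is produced and active.
No repressor is bound and DovQ is active, so *yilY* is transcribed.
So YilY is produced and active.
No repressor is bound and GorP and YilY are active, so *jalV* is transcribed.
So JalV is produced and active.
No repressor is bound and JalV is active, so *kosZ* is transcribed.

ON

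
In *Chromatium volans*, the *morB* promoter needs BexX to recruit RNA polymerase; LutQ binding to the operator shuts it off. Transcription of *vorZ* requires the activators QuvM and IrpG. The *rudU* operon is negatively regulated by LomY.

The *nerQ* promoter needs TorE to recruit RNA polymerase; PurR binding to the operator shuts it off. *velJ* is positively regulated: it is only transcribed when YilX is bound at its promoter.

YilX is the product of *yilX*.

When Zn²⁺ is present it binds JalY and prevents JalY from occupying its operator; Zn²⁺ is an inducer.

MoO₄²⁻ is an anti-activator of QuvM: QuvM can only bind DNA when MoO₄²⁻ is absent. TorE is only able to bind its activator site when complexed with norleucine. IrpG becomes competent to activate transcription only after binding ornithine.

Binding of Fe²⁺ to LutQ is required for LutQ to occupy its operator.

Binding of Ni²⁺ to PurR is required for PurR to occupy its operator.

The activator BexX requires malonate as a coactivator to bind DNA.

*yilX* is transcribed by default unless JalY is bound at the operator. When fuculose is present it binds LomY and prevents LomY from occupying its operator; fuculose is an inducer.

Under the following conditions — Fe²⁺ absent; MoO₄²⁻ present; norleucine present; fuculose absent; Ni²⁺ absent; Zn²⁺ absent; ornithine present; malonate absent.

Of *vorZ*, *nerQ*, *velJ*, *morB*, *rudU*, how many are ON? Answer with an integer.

1

MoO₄²⁻ is present, so QuvM is inactive.
Ornithine is present, so IrpG is active.
Required activator QuvM is absent, so *vorZ* is not transcribed.
→ *vorZ* is OFF.
Ni²⁺ is absent, so PurR is inactive.
Norleucine is present, so TorE is active.
No repressor is bound and TorE is active, so *nerQ* is transcribed.
→ *nerQ* is ON.
Zn²⁺ is absent, so JalY is active.
With repressor JalY bound, *yilX* is not transcribed.
So YilX is not produced.
Required activator YilX is absent, so *velJ* is not transcribed.
→ *velJ* is OFF.
Malonate is absent, so BexX is inactive.
Fe²⁺ is absent, so LutQ is inactive.
Required activator BexX is absent, so *morB* is not transcribed.
→ *morB* is OFF.
Fuculose is absent, so LomY is active.
With repressor LomY bound, *rudU* is not transcribed.
→ *rudU* is OFF.
1 of the 5 genes is transcribed.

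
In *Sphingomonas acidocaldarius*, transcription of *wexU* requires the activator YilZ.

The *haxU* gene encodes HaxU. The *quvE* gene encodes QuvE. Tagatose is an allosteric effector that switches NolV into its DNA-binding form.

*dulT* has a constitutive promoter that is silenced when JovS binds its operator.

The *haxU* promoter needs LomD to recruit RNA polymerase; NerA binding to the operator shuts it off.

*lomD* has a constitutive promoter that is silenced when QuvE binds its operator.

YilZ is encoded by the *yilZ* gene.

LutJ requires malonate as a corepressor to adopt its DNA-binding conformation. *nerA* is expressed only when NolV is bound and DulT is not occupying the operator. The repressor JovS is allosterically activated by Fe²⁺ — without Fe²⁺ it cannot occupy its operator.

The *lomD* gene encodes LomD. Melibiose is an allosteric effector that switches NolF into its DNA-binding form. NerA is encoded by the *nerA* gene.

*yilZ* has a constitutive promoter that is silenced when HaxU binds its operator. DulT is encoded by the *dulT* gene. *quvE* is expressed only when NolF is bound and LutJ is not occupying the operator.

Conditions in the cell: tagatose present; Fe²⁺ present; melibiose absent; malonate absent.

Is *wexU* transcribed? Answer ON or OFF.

ON

Fe²⁺ is present, so JovS is active.
With repressor JovS bound, *dulT* is not transcribed.
So DulT is not produced.
Tagatose is present, so NolV is active.
No repressor is bound and NolV is active, so *nerA* is transcribed.
So NerA is produced and active.
Malonate is absent, so LutJ is inactive.
Melibiose is absent, so NolF is inactive.
Required activator NolF is absent, so *quvE* is not transcribed.
So QuvE is not produced.
With no repressor bound, *lomD* is transcribed.
So LomD is produced and active.
With repressor NerA bound, *haxU* is not transcribed.
So HaxU is not produced.
With no repressor bound, *yilZ* is transcribed.
So YilZ is produced and active.
No repressor is bound and YilZ is active, so *wexU* is transcribed.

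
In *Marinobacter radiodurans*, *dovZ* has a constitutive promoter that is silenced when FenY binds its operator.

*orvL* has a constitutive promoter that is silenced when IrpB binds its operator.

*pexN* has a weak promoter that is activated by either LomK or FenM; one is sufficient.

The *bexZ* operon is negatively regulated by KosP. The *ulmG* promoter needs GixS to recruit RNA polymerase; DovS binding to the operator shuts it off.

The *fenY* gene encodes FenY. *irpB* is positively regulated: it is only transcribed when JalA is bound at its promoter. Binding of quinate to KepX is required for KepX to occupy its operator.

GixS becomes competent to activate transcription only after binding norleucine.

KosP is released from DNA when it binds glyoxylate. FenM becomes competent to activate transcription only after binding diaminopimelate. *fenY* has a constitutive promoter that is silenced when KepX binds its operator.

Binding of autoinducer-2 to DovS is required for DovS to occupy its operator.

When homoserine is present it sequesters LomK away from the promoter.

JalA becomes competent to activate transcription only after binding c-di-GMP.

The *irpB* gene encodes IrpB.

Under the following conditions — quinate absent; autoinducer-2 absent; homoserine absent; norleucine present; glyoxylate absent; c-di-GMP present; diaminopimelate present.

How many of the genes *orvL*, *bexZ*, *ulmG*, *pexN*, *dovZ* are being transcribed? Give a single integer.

c-di-GMP is present, so JalA is active.
No repressor is bound and JalA is active, so *irpB* is transcribed.
So IrpB is produced and active.
With repressor IrpB bound, *orvL* is not transcribed.
→ *orvL* is OFF.
Glyoxylate is absent, so KosP is active.
With repressor KosP bound, *bexZ* is not transcribed.
→ *bexZ* is OFF.
Norleucine is present, so GixS is active.
Autoinducer-2 is absent, so DovS is inactive.
No repressor is bound and GixS is active, so *ulmG* is transcribed.
→ *ulmG* is ON.
Homoserine is absent, so LomK is active.
Diaminopimelate is present, so FenM is active.
Activator LomK is present, so *pexN* is transcribed.
→ *pexN* is ON.
Quinate is absent, so KepX is inactive.
With no repressor bound, *fenY* is transcribed.
So FenY is produced and active.
With repressor FenY bound, *dovZ* is not transcribed.
→ *dovZ* is OFF.
2 of the 5 genes are transcribed.

2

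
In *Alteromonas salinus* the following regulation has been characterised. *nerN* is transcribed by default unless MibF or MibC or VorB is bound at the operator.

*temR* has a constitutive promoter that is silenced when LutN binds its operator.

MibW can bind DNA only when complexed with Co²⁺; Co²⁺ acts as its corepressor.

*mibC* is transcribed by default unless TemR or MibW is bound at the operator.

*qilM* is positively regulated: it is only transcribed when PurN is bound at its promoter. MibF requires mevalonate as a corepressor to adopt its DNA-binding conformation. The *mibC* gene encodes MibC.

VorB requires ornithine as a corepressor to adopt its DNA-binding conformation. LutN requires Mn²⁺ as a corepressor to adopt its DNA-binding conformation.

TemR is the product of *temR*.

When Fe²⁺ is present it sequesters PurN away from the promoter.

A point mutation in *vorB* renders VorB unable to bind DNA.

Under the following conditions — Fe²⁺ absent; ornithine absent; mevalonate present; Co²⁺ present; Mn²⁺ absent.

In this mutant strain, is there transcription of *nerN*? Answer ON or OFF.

OFF

Mevalonate is present, so MibF is active.
Mn²⁺ is absent, so LutN is inactive.
With no repressor bound, *temR* is transcribed.
So TemR is produced and active.
Co²⁺ is present, so MibW is active.
With repressor TemR bound, *mibC* is not transcribed.
So MibC is not produced.
VorB is non-functional in this strain, so it has no effect.
With repressor MibF bound, *nerN* is not transcribed.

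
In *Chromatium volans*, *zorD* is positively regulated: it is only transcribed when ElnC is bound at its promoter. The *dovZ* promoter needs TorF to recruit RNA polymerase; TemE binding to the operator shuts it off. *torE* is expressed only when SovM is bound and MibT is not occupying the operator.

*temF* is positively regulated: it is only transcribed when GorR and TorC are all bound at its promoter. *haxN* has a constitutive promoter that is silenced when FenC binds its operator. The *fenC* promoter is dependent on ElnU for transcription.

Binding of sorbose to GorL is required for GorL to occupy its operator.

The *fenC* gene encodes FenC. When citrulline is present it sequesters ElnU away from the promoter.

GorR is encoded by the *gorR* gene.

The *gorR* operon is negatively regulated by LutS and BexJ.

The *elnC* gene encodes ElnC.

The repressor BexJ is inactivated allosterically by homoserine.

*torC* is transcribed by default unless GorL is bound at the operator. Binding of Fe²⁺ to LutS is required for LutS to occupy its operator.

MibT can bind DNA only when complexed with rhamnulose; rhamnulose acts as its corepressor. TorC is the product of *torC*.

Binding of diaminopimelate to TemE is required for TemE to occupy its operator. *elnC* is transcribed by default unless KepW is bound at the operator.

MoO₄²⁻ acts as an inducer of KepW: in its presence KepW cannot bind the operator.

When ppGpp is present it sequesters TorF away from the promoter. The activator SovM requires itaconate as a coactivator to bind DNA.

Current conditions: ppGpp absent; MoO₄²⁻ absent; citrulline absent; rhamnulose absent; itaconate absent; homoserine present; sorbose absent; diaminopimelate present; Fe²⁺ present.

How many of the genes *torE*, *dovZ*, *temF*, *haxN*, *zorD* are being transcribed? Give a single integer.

0

Itaconate is absent, so SovM is inactive.
Rhamnulose is absent, so MibT is inactive.
Required activator SovM is absent, so *torE* is not transcribed.
→ *torE* is OFF.
Diaminopimelate is present, so TemE is active.
ppGpp is absent, so TorF is active.
With repressor TemE bound, *dovZ* is not transcribed.
→ *dovZ* is OFF.
Fe²⁺ is present, so LutS is active.
Homoserine is present, so BexJ is inactive.
With repressor LutS bound, *gorR* is not transcribed.
So GorR is not produced.
Sorbose is absent, so GorL is inactive.
With no repressor bound, *torC* is transcribed.
So TorC is produced and active.
Required activator GorR is absent, so *temF* is not transcribed.
→ *temF* is OFF.
Citrulline is absent, so ElnU is active.
No repressor is bound and ElnU is active, so *fenC* is transcribed.
So FenC is produced and active.
With repressor FenC bound, *haxN* is not transcribed.
→ *haxN* is OFF.
MoO₄²⁻ is absent, so KepW is active.
With repressor KepW bound, *elnC* is not transcribed.
So ElnC is not produced.
Required activator ElnC is absent, so *zorD* is not transcribed.
→ *zorD* is OFF.
0 of the 5 genes are transcribed.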